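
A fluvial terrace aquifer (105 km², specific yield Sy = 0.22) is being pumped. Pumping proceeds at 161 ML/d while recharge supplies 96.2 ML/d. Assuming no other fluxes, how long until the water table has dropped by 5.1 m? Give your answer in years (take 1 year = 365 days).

A = 105 km² = 1.05 × 10^8 m²
ΔV = Sy × A × Δh = 0.22 × 1.05 × 10^8 × 5.1 = 1.178 × 10^8 m³
Net withdrawal = 161 − 96.2 = 64.8 ML/d = 64800 m³/d
t = ΔV / Q = 1.178 × 10^8 m³ / 64800 m³/d = 1818 d
t = 1818 d ≈ 4.981 years

t ≈ 4.98 years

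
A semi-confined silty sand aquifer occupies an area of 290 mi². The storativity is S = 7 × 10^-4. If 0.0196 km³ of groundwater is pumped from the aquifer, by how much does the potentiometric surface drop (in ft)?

A = 290 mi² = 7.511 × 10^8 m²
ΔV = 0.0196 km³ = 1.96 × 10^7 m³
Δh = ΔV / (S × A) = 1.96 × 10^7 m³ / (7 × 10^-4 × 7.511 × 10^8 m²) = 37.28 m
Δh = 37.28 m = 122.3 ft

Δh ≈ 122 ft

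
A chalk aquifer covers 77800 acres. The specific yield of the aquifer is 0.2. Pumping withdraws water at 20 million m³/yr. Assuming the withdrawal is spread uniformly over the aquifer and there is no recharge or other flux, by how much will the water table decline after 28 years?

A = 77800 acres = 3.148 × 10^8 m²
Q = 20 million m³/yr = 54790 m³/d
t = 28 years = 10220 d
ΔV = Q × t = 54790 m³/d × 10220 d = 5.6 × 10^8 m³
Δh = ΔV / (Sy × A) = 5.6 × 10^8 / (0.2 × 3.148 × 10^8) = 8.893 m

Δh ≈ 8.89 m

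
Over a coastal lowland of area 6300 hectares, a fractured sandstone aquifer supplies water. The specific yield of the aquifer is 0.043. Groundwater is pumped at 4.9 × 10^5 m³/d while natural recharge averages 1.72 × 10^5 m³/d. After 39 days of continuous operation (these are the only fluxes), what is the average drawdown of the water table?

Δh ≈ 4.58 m

A = 6300 hectares = 6.3 × 10^7 m²
Net abstraction = 4.9 × 10^5 − 1.72 × 10^5 = 3.18 × 10^5 m³/d
ΔV = Q × t = 3.18 × 10^5 m³/d × 39 d = 1.24 × 10^7 m³
Δh = ΔV / (Sy × A) = 1.24 × 10^7 / (0.043 × 6.3 × 10^7) = 4.578 m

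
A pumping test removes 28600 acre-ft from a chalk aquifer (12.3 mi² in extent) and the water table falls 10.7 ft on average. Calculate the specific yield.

Sy ≈ 0.34

A = 12.3 mi² = 3.186 × 10^7 m²
Δh = 10.7 ft = 3.261 m
ΔV = 28600 acre-ft = 3.528 × 10^7 m³
Sy = ΔV / (A × Δh) = 3.528 × 10^7 m³ / (3.186 × 10^7 m² × 3.261 m) = 0.3395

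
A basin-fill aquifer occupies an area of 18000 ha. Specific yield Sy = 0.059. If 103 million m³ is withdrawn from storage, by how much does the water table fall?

Δh ≈ 9.7 m

A = 18000 ha = 1.8 × 10^8 m²
ΔV = 103 million m³ = 1.03 × 10^8 m³
Δh = ΔV / (Sy × A) = 1.03 × 10^8 m³ / (0.059 × 1.8 × 10^8 m²) = 9.699 m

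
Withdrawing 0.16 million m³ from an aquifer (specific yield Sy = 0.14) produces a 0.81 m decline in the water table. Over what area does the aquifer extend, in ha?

A ≈ 141 ha

ΔV = 0.16 million m³ = 1.6 × 10^5 m³
A = ΔV / (Sy × Δh) = 1.6 × 10^5 / (0.14 × 0.81) = 1.411 × 10^6 m²
A = 1.411 × 10^6 m² = 141.1 ha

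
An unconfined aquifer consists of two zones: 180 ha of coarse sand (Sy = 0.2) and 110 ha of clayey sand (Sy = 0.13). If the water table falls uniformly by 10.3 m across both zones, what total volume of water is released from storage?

ΔV ≈ 5.18 × 10^6 m³

A₁ = 180 ha = 1.8 × 10^6 m²; A₂ = 110 ha = 1.1 × 10^6 m²
ΔV₁ = 0.2 × 1.8 × 10^6 × 10.3 = 3.708 × 10^6 m³
ΔV₂ = 0.13 × 1.1 × 10^6 × 10.3 = 1.473 × 10^6 m³
ΔV = ΔV₁ + ΔV₂ = 5.181 × 10^6 m³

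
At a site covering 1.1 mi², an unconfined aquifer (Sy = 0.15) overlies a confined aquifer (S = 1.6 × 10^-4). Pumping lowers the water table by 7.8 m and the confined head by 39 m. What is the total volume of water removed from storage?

A = 1.1 mi² = 2.849 × 10^6 m²
Unconfined: ΔV_u = Sy × A × Δh_u = 0.15 × 2.849 × 10^6 × 7.8 = 3.333 × 10^6 m³
Confined: ΔV_c = S × A × Δh_c = 1.6 × 10^-4 × 2.849 × 10^6 × 39 = 17780 m³
Total ΔV = 3.333 × 10^6 + 17780 = 3.351 × 10^6 m³

ΔV ≈ 3.35 × 10^6 m³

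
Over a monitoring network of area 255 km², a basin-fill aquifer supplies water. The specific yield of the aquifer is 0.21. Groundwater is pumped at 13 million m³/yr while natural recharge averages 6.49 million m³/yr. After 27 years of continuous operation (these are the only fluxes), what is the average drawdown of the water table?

A = 255 km² = 2.55 × 10^8 m²
Net abstraction = 13 − 6.49 = 6.51 million m³/yr
Q_net = 6.51 million m³/yr = 17840 m³/d
t = 27 years = 9855 d
ΔV = Q × t = 17840 m³/d × 9855 d = 1.758 × 10^8 m³
Δh = ΔV / (Sy × A) = 1.758 × 10^8 / (0.21 × 2.55 × 10^8) = 3.282 m

Δh ≈ 3.28 m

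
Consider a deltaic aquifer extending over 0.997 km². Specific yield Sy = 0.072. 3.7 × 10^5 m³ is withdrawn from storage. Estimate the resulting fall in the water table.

A = 0.997 km² = 9.97 × 10^5 m²
Δh = ΔV / (Sy × A) = 3.7 × 10^5 m³ / (0.072 × 9.97 × 10^5 m²) = 5.154 m

Δh ≈ 5.15 m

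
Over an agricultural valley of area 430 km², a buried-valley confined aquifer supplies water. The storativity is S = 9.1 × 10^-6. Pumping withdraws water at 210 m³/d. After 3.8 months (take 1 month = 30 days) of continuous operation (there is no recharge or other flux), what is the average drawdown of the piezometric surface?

A = 430 km² = 4.3 × 10^8 m²
t = 3.8 months = 114 d
ΔV = Q × t = 210 m³/d × 114 d = 23940 m³
Δh = ΔV / (S × A) = 23940 / (9.1 × 10^-6 × 4.3 × 10^8) = 6.118 m

Δh ≈ 6.12 m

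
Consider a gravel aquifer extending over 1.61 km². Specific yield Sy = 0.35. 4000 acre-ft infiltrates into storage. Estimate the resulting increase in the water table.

Δh ≈ 8.76 m

A = 1.61 km² = 1.61 × 10^6 m²
ΔV = 4000 acre-ft = 4.934 × 10^6 m³
Δh = ΔV / (Sy × A) = 4.934 × 10^6 m³ / (0.35 × 1.61 × 10^6 m²) = 8.756 m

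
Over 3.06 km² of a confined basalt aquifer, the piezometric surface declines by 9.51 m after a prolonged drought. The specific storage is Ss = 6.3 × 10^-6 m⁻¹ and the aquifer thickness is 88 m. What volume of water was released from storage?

ΔV ≈ 16100 m³

S = Ss × b = 6.3 × 10^-6 m⁻¹ × 88 m = 5.544 × 10^-4
A = 3.06 km² = 3.06 × 10^6 m²
ΔV = S × A × Δh = 5.544 × 10^-4 × 3.06 × 10^6 m² × 9.51 m = 16130 m³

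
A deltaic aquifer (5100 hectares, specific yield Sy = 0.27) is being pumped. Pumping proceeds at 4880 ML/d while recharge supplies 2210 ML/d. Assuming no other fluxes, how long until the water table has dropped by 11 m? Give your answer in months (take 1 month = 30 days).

t ≈ 1.89 months

A = 5100 hectares = 5.1 × 10^7 m²
ΔV = Sy × A × Δh = 0.27 × 5.1 × 10^7 × 11 = 1.515 × 10^8 m³
Net withdrawal = 4880 − 2210 = 2670 ML/d = 2.67 × 10^6 m³/d
t = ΔV / Q = 1.515 × 10^8 m³ / 2.67 × 10^6 m³/d = 56.73 d
t = 56.73 d ≈ 1.891 months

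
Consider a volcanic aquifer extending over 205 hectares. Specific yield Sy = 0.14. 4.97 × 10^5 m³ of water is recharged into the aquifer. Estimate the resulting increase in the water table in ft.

Δh ≈ 5.68 ft

A = 205 hectares = 2.05 × 10^6 m²
Δh = ΔV / (Sy × A) = 4.97 × 10^5 m³ / (0.14 × 2.05 × 10^6 m²) = 1.732 m
Δh = 1.732 m = 5.681 ft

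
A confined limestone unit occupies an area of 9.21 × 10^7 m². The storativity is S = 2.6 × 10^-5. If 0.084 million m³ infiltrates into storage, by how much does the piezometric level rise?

Δh ≈ 35.1 m

ΔV = 0.084 million m³ = 84000 m³
Δh = ΔV / (S × A) = 84000 m³ / (2.6 × 10^-5 × 9.21 × 10^7 m²) = 35.08 m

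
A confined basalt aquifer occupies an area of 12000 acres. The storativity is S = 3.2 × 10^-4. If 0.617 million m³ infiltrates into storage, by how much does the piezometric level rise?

A = 12000 acres = 4.856 × 10^7 m²
ΔV = 0.617 million m³ = 6.17 × 10^5 m³
Δh = ΔV / (S × A) = 6.17 × 10^5 m³ / (3.2 × 10^-4 × 4.856 × 10^7 m²) = 39.7 m

Δh ≈ 39.7 m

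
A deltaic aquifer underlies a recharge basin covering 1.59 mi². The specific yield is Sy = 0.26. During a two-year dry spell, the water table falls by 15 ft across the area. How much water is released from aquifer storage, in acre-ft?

A = 1.59 mi² = 4.118 × 10^6 m²
Δh = 15 ft = 4.572 m
ΔV = Sy × A × Δh = 0.26 × 4.118 × 10^6 m² × 4.572 m = 4.895 × 10^6 m³
ΔV = 4.895 × 10^6 m³ = 3969 acre-ft

ΔV ≈ 3970 acre-ft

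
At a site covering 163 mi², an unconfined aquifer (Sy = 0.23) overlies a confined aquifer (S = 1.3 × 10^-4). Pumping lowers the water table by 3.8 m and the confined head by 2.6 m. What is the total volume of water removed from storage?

A = 163 mi² = 4.222 × 10^8 m²
Unconfined: ΔV_u = Sy × A × Δh_u = 0.23 × 4.222 × 10^8 × 3.8 = 3.69 × 10^8 m³
Confined: ΔV_c = S × A × Δh_c = 1.3 × 10^-4 × 4.222 × 10^8 × 2.6 = 1.427 × 10^5 m³
Total ΔV = 3.69 × 10^8 + 1.427 × 10^5 = 3.691 × 10^8 m³

ΔV ≈ 3.69 × 10^8 m³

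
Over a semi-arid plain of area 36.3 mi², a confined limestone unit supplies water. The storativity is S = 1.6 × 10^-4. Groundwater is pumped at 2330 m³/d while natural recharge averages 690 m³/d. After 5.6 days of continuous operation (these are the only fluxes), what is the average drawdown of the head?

A = 36.3 mi² = 9.402 × 10^7 m²
Net abstraction = 2330 − 690 = 1640 m³/d
ΔV = Q × t = 1640 m³/d × 5.6 d = 9184 m³
Δh = ΔV / (S × A) = 9184 / (1.6 × 10^-4 × 9.402 × 10^7) = 0.6105 m

Δh ≈ 0.611 m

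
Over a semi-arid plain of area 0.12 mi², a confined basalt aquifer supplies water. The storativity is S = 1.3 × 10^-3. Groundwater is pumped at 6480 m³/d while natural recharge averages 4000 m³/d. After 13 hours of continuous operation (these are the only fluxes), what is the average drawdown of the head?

Δh ≈ 3.32 m

A = 0.12 mi² = 3.108 × 10^5 m²
Net abstraction = 6480 − 4000 = 2480 m³/d
t = 13 hours = 0.5417 d
ΔV = Q × t = 2480 m³/d × 0.5417 d = 1343 m³
Δh = ΔV / (S × A) = 1343 / (0.0013 × 3.108 × 10^5) = 3.325 m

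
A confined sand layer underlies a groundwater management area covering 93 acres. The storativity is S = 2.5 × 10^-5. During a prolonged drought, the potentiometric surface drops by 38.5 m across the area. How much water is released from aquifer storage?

ΔV ≈ 362 m³

A = 93 acres = 3.764 × 10^5 m²
ΔV = S × A × Δh = 2.5 × 10^-5 × 3.764 × 10^5 m² × 38.5 m = 362.2 m³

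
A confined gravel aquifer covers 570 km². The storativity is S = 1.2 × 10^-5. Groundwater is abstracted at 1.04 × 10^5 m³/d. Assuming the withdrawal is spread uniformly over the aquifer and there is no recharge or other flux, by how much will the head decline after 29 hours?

Δh ≈ 18.4 m

A = 570 km² = 5.7 × 10^8 m²
t = 29 hours = 1.208 d
ΔV = Q × t = 1.04 × 10^5 m³/d × 1.208 d = 1.257 × 10^5 m³
Δh = ΔV / (S × A) = 1.257 × 10^5 / (1.2 × 10^-5 × 5.7 × 10^8) = 18.37 m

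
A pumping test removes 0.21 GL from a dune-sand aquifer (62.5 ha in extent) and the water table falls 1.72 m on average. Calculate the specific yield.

A = 62.5 ha = 6.25 × 10^5 m²
ΔV = 0.21 GL = 2.1 × 10^5 m³
Sy = ΔV / (A × Δh) = 2.1 × 10^5 m³ / (6.25 × 10^5 m² × 1.72 m) = 0.1953

Sy ≈ 0.2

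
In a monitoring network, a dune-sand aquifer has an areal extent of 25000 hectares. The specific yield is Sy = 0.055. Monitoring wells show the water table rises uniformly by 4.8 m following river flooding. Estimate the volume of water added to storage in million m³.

ΔV ≈ 66 million m³

A = 25000 hectares = 2.5 × 10^8 m²
ΔV = Sy × A × Δh = 0.055 × 2.5 × 10^8 m² × 4.8 m = 6.6 × 10^7 m³
ΔV = 6.6 × 10^7 m³ = 66 million m³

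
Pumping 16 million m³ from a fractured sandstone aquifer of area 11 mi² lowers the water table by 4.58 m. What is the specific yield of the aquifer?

Sy ≈ 0.12

A = 11 mi² = 2.849 × 10^7 m²
ΔV = 16 million m³ = 1.6 × 10^7 m³
Sy = ΔV / (A × Δh) = 1.6 × 10^7 m³ / (2.849 × 10^7 m² × 4.58 m) = 0.1226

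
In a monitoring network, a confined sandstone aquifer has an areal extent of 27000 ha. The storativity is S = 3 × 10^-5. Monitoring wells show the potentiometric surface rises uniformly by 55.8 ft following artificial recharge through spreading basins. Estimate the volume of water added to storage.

A = 27000 ha = 2.7 × 10^8 m²
Δh = 55.8 ft = 17.01 m
ΔV = S × A × Δh = 3 × 10^-5 × 2.7 × 10^8 m² × 17.01 m = 1.378 × 10^5 m³

ΔV ≈ 1.38 × 10^5 m³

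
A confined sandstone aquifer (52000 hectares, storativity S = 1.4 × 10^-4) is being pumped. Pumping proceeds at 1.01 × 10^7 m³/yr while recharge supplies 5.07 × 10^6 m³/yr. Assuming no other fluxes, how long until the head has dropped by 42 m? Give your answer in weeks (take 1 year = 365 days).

t ≈ 31.7 weeks

A = 52000 hectares = 5.2 × 10^8 m²
ΔV = S × A × Δh = 1.4 × 10^-4 × 5.2 × 10^8 × 42 = 3.058 × 10^6 m³
Net withdrawal = 1.01 × 10^7 − 5.07 × 10^6 = 5.03 × 10^6 m³/yr = 13780 m³/d
t = ΔV / Q = 3.058 × 10^6 m³ / 13780 m³/d = 221.9 d
t = 221.9 d ≈ 31.7 weeks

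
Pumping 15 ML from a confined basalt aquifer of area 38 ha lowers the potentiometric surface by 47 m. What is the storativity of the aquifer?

A = 38 ha = 3.8 × 10^5 m²
ΔV = 15 ML = 15000 m³
S = ΔV / (A × Δh) = 15000 m³ / (3.8 × 10^5 m² × 47 m) = 8.399 × 10^-4

S ≈ 8.4 × 10^-4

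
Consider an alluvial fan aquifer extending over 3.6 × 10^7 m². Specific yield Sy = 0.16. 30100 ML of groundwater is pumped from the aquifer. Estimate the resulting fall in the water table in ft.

Δh ≈ 17.1 ft

ΔV = 30100 ML = 3.01 × 10^7 m³
Δh = ΔV / (Sy × A) = 3.01 × 10^7 m³ / (0.16 × 3.6 × 10^7 m²) = 5.226 m
Δh = 5.226 m = 17.14 ft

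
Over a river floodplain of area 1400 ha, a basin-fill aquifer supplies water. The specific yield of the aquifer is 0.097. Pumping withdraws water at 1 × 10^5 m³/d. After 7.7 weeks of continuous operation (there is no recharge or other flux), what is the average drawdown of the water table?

A = 1400 ha = 1.4 × 10^7 m²
t = 7.7 weeks = 53.9 d
ΔV = Q × t = 1 × 10^5 m³/d × 53.9 d = 5.39 × 10^6 m³
Δh = ΔV / (Sy × A) = 5.39 × 10^6 / (0.097 × 1.4 × 10^7) = 3.969 m

Δh ≈ 3.97 m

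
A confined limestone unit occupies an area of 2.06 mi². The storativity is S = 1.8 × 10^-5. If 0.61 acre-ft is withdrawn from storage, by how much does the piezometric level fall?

A = 2.06 mi² = 5.335 × 10^6 m²
ΔV = 0.61 acre-ft = 752.4 m³
Δh = ΔV / (S × A) = 752.4 m³ / (1.8 × 10^-5 × 5.335 × 10^6 m²) = 7.835 m

Δh ≈ 7.83 m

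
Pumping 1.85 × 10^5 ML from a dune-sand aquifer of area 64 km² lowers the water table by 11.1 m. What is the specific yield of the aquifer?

A = 64 km² = 6.4 × 10^7 m²
ΔV = 1.85 × 10^5 ML = 1.85 × 10^8 m³
Sy = ΔV / (A × Δh) = 1.85 × 10^8 m³ / (6.4 × 10^7 m² × 11.1 m) = 0.2604

Sy ≈ 0.26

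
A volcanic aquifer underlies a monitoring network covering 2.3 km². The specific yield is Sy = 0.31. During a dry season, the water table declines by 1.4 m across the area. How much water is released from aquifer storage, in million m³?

ΔV ≈ 0.998 million m³

A = 2.3 km² = 2.3 × 10^6 m²
ΔV = Sy × A × Δh = 0.31 × 2.3 × 10^6 m² × 1.4 m = 9.982 × 10^5 m³
ΔV = 9.982 × 10^5 m³ = 0.9982 million m³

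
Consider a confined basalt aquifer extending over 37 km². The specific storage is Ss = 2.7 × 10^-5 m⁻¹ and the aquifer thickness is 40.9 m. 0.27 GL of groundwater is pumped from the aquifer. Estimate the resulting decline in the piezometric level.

Δh ≈ 6.61 m

S = Ss × b = 2.7 × 10^-5 m⁻¹ × 40.9 m = 1.104 × 10^-3
A = 37 km² = 3.7 × 10^7 m²
ΔV = 0.27 GL = 2.7 × 10^5 m³
Δh = ΔV / (S × A) = 2.7 × 10^5 m³ / (0.001104 × 3.7 × 10^7 m²) = 6.608 m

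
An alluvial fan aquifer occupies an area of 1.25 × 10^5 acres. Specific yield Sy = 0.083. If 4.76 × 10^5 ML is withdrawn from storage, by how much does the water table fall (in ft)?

Δh ≈ 37.2 ft

A = 1.25 × 10^5 acres = 5.059 × 10^8 m²
ΔV = 4.76 × 10^5 ML = 4.76 × 10^8 m³
Δh = ΔV / (Sy × A) = 4.76 × 10^8 m³ / (0.083 × 5.059 × 10^8 m²) = 11.34 m
Δh = 11.34 m = 37.2 ft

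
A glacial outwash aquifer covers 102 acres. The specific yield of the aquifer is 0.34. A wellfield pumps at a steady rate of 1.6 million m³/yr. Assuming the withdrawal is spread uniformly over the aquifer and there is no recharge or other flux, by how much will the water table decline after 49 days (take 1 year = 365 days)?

A = 102 acres = 4.128 × 10^5 m²
Q = 1.6 million m³/yr = 4384 m³/d
ΔV = Q × t = 4384 m³/d × 49 d = 2.148 × 10^5 m³
Δh = ΔV / (Sy × A) = 2.148 × 10^5 / (0.34 × 4.128 × 10^5) = 1.53 m

Δh ≈ 1.53 m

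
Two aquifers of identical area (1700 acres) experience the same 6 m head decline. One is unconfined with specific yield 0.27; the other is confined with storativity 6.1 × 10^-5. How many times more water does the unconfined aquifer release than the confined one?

A = 1700 acres = 6.88 × 10^6 m²
Unconfined: ΔV_u = Sy × A × Δh = 0.27 × 6.88 × 10^6 × 6 = 1.115 × 10^7 m³
Confined: ΔV_c = S × A × Δh = 6.1 × 10^-5 × 6.88 × 10^6 × 6 = 2518 m³
Ratio = ΔV_u / ΔV_c = Sy / S = 0.27 / 6.1 × 10^-5 = 4426

ΔV_u / ΔV_c ≈ 4430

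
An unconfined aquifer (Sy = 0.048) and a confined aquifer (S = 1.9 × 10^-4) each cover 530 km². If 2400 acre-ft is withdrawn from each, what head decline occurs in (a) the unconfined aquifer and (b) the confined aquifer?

Δh_u ≈ 0.116 m; Δh_c ≈ 29.4 m

A = 530 km² = 5.3 × 10^8 m²
ΔV = 2400 acre-ft = 2.96 × 10^6 m³
Unconfined: Δh_u = ΔV/(Sy·A) = 2.96 × 10^6/(0.048 × 5.3 × 10^8) = 0.1164 m
Confined: Δh_c = ΔV/(S·A) = 2.96 × 10^6/(1.9 × 10^-4 × 5.3 × 10^8) = 29.4 m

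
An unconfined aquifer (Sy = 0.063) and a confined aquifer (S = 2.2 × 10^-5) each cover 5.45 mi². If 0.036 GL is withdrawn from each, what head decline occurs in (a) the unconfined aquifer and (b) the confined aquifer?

Δh_u ≈ 0.0405 m; Δh_c ≈ 116 m

A = 5.45 mi² = 1.412 × 10^7 m²
ΔV = 0.036 GL = 36000 m³
Unconfined: Δh_u = ΔV/(Sy·A) = 36000/(0.063 × 1.412 × 10^7) = 0.04048 m
Confined: Δh_c = ΔV/(S·A) = 36000/(2.2 × 10^-5 × 1.412 × 10^7) = 115.9 m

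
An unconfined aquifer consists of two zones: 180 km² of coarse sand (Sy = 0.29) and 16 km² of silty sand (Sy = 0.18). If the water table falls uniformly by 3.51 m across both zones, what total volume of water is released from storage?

ΔV ≈ 1.93 × 10^8 m³

A₁ = 180 km² = 1.8 × 10^8 m²; A₂ = 16 km² = 1.6 × 10^7 m²
ΔV₁ = 0.29 × 1.8 × 10^8 × 3.51 = 1.832 × 10^8 m³
ΔV₂ = 0.18 × 1.6 × 10^7 × 3.51 = 1.011 × 10^7 m³
ΔV = ΔV₁ + ΔV₂ = 1.933 × 10^8 m³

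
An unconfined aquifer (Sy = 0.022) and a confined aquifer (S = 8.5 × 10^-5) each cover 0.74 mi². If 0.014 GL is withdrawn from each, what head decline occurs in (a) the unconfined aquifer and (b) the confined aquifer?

Δh_u ≈ 0.332 m; Δh_c ≈ 85.9 m

A = 0.74 mi² = 1.917 × 10^6 m²
ΔV = 0.014 GL = 14000 m³
Unconfined: Δh_u = ΔV/(Sy·A) = 14000/(0.022 × 1.917 × 10^6) = 0.332 m
Confined: Δh_c = ΔV/(S·A) = 14000/(8.5 × 10^-5 × 1.917 × 10^6) = 85.94 m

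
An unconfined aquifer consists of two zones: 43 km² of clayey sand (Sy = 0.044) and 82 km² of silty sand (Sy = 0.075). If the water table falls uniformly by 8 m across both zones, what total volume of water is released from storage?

ΔV ≈ 6.43 × 10^7 m³

A₁ = 43 km² = 4.3 × 10^7 m²; A₂ = 82 km² = 8.2 × 10^7 m²
ΔV₁ = 0.044 × 4.3 × 10^7 × 8 = 1.514 × 10^7 m³
ΔV₂ = 0.075 × 8.2 × 10^7 × 8 = 4.92 × 10^7 m³
ΔV = ΔV₁ + ΔV₂ = 6.434 × 10^7 m³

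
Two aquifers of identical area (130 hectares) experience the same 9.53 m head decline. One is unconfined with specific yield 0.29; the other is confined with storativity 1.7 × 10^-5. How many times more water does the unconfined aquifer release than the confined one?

A = 130 hectares = 1.3 × 10^6 m²
Unconfined: ΔV_u = Sy × A × Δh = 0.29 × 1.3 × 10^6 × 9.53 = 3.593 × 10^6 m³
Confined: ΔV_c = S × A × Δh = 1.7 × 10^-5 × 1.3 × 10^6 × 9.53 = 210.6 m³
Ratio = ΔV_u / ΔV_c = Sy / S = 0.29 / 1.7 × 10^-5 = 17060

ΔV_u / ΔV_c ≈ 17100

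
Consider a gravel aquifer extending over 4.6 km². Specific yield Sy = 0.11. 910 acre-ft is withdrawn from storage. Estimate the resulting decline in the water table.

Δh ≈ 2.22 m

A = 4.6 km² = 4.6 × 10^6 m²
ΔV = 910 acre-ft = 1.122 × 10^6 m³
Δh = ΔV / (Sy × A) = 1.122 × 10^6 m³ / (0.11 × 4.6 × 10^6 m²) = 2.218 m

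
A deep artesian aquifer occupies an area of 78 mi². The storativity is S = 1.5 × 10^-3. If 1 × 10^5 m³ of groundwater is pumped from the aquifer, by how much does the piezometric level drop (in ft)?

A = 78 mi² = 2.02 × 10^8 m²
Δh = ΔV / (S × A) = 1 × 10^5 m³ / (0.0015 × 2.02 × 10^8 m²) = 0.33 m
Δh = 0.33 m = 1.083 ft

Δh ≈ 1.08 ft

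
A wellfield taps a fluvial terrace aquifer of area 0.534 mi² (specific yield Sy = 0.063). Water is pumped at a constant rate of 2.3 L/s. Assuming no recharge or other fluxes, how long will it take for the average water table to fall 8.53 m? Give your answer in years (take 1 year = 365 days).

t ≈ 10.2 years

A = 0.534 mi² = 1.383 × 10^6 m²
ΔV = Sy × A × Δh = 0.063 × 1.383 × 10^6 × 8.53 = 7.432 × 10^5 m³
Q = 2.3 L/s = 198.7 m³/d
t = ΔV / Q = 7.432 × 10^5 m³ / 198.7 m³/d = 3740 d
t = 3740 d ≈ 10.25 years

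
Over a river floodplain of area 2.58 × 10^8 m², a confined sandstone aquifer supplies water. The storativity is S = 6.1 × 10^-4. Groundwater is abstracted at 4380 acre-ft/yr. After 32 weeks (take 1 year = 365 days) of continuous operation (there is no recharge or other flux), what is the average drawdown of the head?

Q = 4380 acre-ft/yr = 14800 m³/d
t = 32 weeks = 224 d
ΔV = Q × t = 14800 m³/d × 224 d = 3.316 × 10^6 m³
Δh = ΔV / (S × A) = 3.316 × 10^6 / (6.1 × 10^-4 × 2.58 × 10^8) = 21.07 m

Δh ≈ 21.1 m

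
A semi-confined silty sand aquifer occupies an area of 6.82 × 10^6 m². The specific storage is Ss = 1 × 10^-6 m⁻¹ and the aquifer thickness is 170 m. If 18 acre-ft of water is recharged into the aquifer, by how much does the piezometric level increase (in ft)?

Δh ≈ 62.8 ft

S = Ss × b = 1 × 10^-6 m⁻¹ × 170 m = 1.7 × 10^-4
ΔV = 18 acre-ft = 22200 m³
Δh = ΔV / (S × A) = 22200 m³ / (1.7 × 10^-4 × 6.82 × 10^6 m²) = 19.15 m
Δh = 19.15 m = 62.83 ft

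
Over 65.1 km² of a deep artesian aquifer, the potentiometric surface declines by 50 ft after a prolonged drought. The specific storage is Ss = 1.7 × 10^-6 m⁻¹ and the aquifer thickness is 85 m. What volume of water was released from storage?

S = Ss × b = 1.7 × 10^-6 m⁻¹ × 85 m = 1.445 × 10^-4
A = 65.1 km² = 6.51 × 10^7 m²
Δh = 50 ft = 15.24 m
ΔV = S × A × Δh = 1.445 × 10^-4 × 6.51 × 10^7 m² × 15.24 m = 1.434 × 10^5 m³

ΔV ≈ 1.43 × 10^5 m³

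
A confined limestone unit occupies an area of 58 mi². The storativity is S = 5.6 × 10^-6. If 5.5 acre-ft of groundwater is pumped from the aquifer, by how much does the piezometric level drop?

A = 58 mi² = 1.502 × 10^8 m²
ΔV = 5.5 acre-ft = 6784 m³
Δh = ΔV / (S × A) = 6784 m³ / (5.6 × 10^-6 × 1.502 × 10^8 m²) = 8.065 m

Δh ≈ 8.06 m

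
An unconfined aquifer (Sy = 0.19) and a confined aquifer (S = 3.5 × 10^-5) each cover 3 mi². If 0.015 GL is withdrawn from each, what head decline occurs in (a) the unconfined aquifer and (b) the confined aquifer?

Δh_u ≈ 0.0102 m; Δh_c ≈ 55.2 m

A = 3 mi² = 7.77 × 10^6 m²
ΔV = 0.015 GL = 15000 m³
Unconfined: Δh_u = ΔV/(Sy·A) = 15000/(0.19 × 7.77 × 10^6) = 0.01016 m
Confined: Δh_c = ΔV/(S·A) = 15000/(3.5 × 10^-5 × 7.77 × 10^6) = 55.16 m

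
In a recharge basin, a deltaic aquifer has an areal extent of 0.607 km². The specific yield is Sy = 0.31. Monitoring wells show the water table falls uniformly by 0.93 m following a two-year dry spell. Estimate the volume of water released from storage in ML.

ΔV ≈ 175 ML

A = 0.607 km² = 6.07 × 10^5 m²
ΔV = Sy × A × Δh = 0.31 × 6.07 × 10^5 m² × 0.93 m = 1.75 × 10^5 m³
ΔV = 1.75 × 10^5 m³ = 175 ML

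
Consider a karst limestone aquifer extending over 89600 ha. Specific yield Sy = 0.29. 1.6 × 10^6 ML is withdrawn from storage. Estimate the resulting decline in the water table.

A = 89600 ha = 8.96 × 10^8 m²
ΔV = 1.6 × 10^6 ML = 1.6 × 10^9 m³
Δh = ΔV / (Sy × A) = 1.6 × 10^9 m³ / (0.29 × 8.96 × 10^8 m²) = 6.158 m

Δh ≈ 6.16 m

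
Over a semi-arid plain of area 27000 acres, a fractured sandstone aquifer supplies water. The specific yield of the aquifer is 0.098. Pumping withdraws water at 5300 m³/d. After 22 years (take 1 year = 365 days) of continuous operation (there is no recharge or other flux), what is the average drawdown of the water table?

Δh ≈ 3.97 m

A = 27000 acres = 1.093 × 10^8 m²
t = 22 years = 8030 d
ΔV = Q × t = 5300 m³/d × 8030 d = 4.256 × 10^7 m³
Δh = ΔV / (Sy × A) = 4.256 × 10^7 / (0.098 × 1.093 × 10^8) = 3.975 m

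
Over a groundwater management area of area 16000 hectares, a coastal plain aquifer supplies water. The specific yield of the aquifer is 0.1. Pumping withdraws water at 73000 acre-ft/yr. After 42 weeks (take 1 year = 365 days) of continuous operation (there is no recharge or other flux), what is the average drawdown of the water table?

Δh ≈ 4.53 m

A = 16000 hectares = 1.6 × 10^8 m²
Q = 73000 acre-ft/yr = 2.467 × 10^5 m³/d
t = 42 weeks = 294 d
ΔV = Q × t = 2.467 × 10^5 m³/d × 294 d = 7.253 × 10^7 m³
Δh = ΔV / (Sy × A) = 7.253 × 10^7 / (0.1 × 1.6 × 10^8) = 4.533 m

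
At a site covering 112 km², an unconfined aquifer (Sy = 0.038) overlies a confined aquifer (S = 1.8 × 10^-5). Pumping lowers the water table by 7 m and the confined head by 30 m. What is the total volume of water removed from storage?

ΔV ≈ 2.99 × 10^7 m³

A = 112 km² = 1.12 × 10^8 m²
Unconfined: ΔV_u = Sy × A × Δh_u = 0.038 × 1.12 × 10^8 × 7 = 2.979 × 10^7 m³
Confined: ΔV_c = S × A × Δh_c = 1.8 × 10^-5 × 1.12 × 10^8 × 30 = 60480 m³
Total ΔV = 2.979 × 10^7 + 60480 = 2.985 × 10^7 m³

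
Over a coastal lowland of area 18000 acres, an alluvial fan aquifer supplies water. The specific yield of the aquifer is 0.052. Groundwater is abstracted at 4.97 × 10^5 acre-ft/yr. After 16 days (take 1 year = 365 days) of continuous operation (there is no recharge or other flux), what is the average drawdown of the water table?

A = 18000 acres = 7.284 × 10^7 m²
Q = 4.97 × 10^5 acre-ft/yr = 1.68 × 10^6 m³/d
ΔV = Q × t = 1.68 × 10^6 m³/d × 16 d = 2.687 × 10^7 m³
Δh = ΔV / (Sy × A) = 2.687 × 10^7 / (0.052 × 7.284 × 10^7) = 7.095 m

Δh ≈ 7.09 m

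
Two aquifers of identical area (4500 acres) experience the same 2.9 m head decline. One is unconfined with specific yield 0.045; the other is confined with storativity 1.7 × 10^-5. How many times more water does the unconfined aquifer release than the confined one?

A = 4500 acres = 1.821 × 10^7 m²
Unconfined: ΔV_u = Sy × A × Δh = 0.045 × 1.821 × 10^7 × 2.9 = 2.377 × 10^6 m³
Confined: ΔV_c = S × A × Δh = 1.7 × 10^-5 × 1.821 × 10^7 × 2.9 = 897.8 m³
Ratio = ΔV_u / ΔV_c = Sy / S = 0.045 / 1.7 × 10^-5 = 2647

ΔV_u / ΔV_c ≈ 2650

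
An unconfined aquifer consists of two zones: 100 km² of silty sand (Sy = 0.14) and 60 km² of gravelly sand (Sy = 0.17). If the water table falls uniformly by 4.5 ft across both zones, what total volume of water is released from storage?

ΔV ≈ 3.32 × 10^7 m³

A₁ = 100 km² = 1 × 10^8 m²; A₂ = 60 km² = 6 × 10^7 m²
Δh = 4.5 ft = 1.372 m
ΔV₁ = 0.14 × 1 × 10^8 × 1.372 = 1.92 × 10^7 m³
ΔV₂ = 0.17 × 6 × 10^7 × 1.372 = 1.399 × 10^7 m³
ΔV = ΔV₁ + ΔV₂ = 3.319 × 10^7 m³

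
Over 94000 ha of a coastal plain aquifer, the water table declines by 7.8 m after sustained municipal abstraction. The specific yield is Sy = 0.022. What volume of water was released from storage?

ΔV ≈ 1.61 × 10^8 m³

A = 94000 ha = 9.4 × 10^8 m²
ΔV = Sy × A × Δh = 0.022 × 9.4 × 10^8 m² × 7.8 m = 1.613 × 10^8 m³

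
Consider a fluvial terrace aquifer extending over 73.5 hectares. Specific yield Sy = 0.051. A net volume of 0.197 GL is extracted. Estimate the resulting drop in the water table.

A = 73.5 hectares = 7.35 × 10^5 m²
ΔV = 0.197 GL = 1.97 × 10^5 m³
Δh = ΔV / (Sy × A) = 1.97 × 10^5 m³ / (0.051 × 7.35 × 10^5 m²) = 5.255 m

Δh ≈ 5.26 m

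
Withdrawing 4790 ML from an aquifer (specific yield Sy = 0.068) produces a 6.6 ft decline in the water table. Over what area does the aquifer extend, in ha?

Δh = 6.6 ft = 2.012 m
ΔV = 4790 ML = 4.79 × 10^6 m³
A = ΔV / (Sy × Δh) = 4.79 × 10^6 / (0.068 × 2.012) = 3.502 × 10^7 m²
A = 3.502 × 10^7 m² = 3502 ha

A ≈ 3500 ha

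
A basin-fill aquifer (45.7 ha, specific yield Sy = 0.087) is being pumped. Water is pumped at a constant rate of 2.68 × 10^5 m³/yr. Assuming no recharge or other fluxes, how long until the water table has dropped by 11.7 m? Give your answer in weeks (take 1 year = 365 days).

t ≈ 90.5 weeks

A = 45.7 ha = 4.57 × 10^5 m²
ΔV = Sy × A × Δh = 0.087 × 4.57 × 10^5 × 11.7 = 4.652 × 10^5 m³
Q = 2.68 × 10^5 m³/yr = 734.2 m³/d
t = ΔV / Q = 4.652 × 10^5 m³ / 734.2 m³/d = 633.5 d
t = 633.5 d ≈ 90.51 weeks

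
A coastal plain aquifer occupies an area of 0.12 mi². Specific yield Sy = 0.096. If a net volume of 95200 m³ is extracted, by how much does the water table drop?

Δh ≈ 3.19 m

A = 0.12 mi² = 3.108 × 10^5 m²
Δh = ΔV / (Sy × A) = 95200 m³ / (0.096 × 3.108 × 10^5 m²) = 3.191 m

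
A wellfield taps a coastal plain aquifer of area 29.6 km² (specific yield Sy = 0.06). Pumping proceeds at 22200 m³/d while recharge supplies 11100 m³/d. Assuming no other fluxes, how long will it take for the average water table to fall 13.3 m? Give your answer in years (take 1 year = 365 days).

A = 29.6 km² = 2.96 × 10^7 m²
ΔV = Sy × A × Δh = 0.06 × 2.96 × 10^7 × 13.3 = 2.362 × 10^7 m³
Net withdrawal = 22200 − 11100 = 11100 m³/d
t = ΔV / Q = 2.362 × 10^7 m³ / 11100 m³/d = 2128 d
t = 2128 d ≈ 5.83 years

t ≈ 5.83 years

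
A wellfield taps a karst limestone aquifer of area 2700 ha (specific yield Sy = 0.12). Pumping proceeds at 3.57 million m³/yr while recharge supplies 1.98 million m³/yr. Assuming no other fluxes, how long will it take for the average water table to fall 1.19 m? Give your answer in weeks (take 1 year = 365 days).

A = 2700 ha = 2.7 × 10^7 m²
ΔV = Sy × A × Δh = 0.12 × 2.7 × 10^7 × 1.19 = 3.856 × 10^6 m³
Net withdrawal = 3.57 − 1.98 = 1.59 million m³/yr = 4356 m³/d
t = ΔV / Q = 3.856 × 10^6 m³ / 4356 m³/d = 885.1 d
t = 885.1 d ≈ 126.4 weeks

t ≈ 126 weeks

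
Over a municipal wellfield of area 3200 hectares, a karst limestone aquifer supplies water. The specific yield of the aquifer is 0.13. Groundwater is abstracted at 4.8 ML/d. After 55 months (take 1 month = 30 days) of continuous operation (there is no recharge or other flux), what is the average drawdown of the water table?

A = 3200 hectares = 3.2 × 10^7 m²
Q = 4.8 ML/d = 4800 m³/d
t = 55 months = 1650 d
ΔV = Q × t = 4800 m³/d × 1650 d = 7.92 × 10^6 m³
Δh = ΔV / (Sy × A) = 7.92 × 10^6 / (0.13 × 3.2 × 10^7) = 1.904 m

Δh ≈ 1.9 m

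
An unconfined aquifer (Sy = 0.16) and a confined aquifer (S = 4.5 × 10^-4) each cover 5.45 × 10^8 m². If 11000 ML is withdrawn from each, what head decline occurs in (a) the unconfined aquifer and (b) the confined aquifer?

ΔV = 11000 ML = 1.1 × 10^7 m³
Unconfined: Δh_u = ΔV/(Sy·A) = 1.1 × 10^7/(0.16 × 5.45 × 10^8) = 0.1261 m
Confined: Δh_c = ΔV/(S·A) = 1.1 × 10^7/(4.5 × 10^-4 × 5.45 × 10^8) = 44.85 m

Δh_u ≈ 0.126 m; Δh_c ≈ 44.9 m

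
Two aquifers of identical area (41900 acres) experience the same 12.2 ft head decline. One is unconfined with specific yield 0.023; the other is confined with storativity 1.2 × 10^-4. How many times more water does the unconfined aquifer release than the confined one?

ΔV_u / ΔV_c ≈ 192

A = 41900 acres = 1.696 × 10^8 m²
Δh = 12.2 ft = 3.719 m
Unconfined: ΔV_u = Sy × A × Δh = 0.023 × 1.696 × 10^8 × 3.719 = 1.45 × 10^7 m³
Confined: ΔV_c = S × A × Δh = 1.2 × 10^-4 × 1.696 × 10^8 × 3.719 = 75660 m³
Ratio = ΔV_u / ΔV_c = Sy / S = 0.023 / 1.2 × 10^-4 = 191.7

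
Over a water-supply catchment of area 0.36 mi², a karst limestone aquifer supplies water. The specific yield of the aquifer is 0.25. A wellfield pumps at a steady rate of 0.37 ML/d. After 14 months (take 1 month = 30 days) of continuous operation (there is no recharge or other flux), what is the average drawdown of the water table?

Δh ≈ 0.667 m

A = 0.36 mi² = 9.324 × 10^5 m²
Q = 0.37 ML/d = 370 m³/d
t = 14 months = 420 d
ΔV = Q × t = 370 m³/d × 420 d = 1.554 × 10^5 m³
Δh = ΔV / (Sy × A) = 1.554 × 10^5 / (0.25 × 9.324 × 10^5) = 0.6667 m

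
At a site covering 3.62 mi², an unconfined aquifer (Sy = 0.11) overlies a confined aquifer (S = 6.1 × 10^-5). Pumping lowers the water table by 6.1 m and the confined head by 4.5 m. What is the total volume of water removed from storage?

ΔV ≈ 6.29 × 10^6 m³

A = 3.62 mi² = 9.376 × 10^6 m²
Unconfined: ΔV_u = Sy × A × Δh_u = 0.11 × 9.376 × 10^6 × 6.1 = 6.291 × 10^6 m³
Confined: ΔV_c = S × A × Δh_c = 6.1 × 10^-5 × 9.376 × 10^6 × 4.5 = 2574 m³
Total ΔV = 6.291 × 10^6 + 2574 = 6.294 × 10^6 m³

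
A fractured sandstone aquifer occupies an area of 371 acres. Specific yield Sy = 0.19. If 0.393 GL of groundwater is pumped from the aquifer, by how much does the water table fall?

Δh ≈ 1.38 m

A = 371 acres = 1.501 × 10^6 m²
ΔV = 0.393 GL = 3.93 × 10^5 m³
Δh = ΔV / (Sy × A) = 3.93 × 10^5 m³ / (0.19 × 1.501 × 10^6 m²) = 1.378 m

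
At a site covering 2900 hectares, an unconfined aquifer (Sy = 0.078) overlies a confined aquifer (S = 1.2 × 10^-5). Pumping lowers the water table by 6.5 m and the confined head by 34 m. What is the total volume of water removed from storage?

A = 2900 hectares = 2.9 × 10^7 m²
Unconfined: ΔV_u = Sy × A × Δh_u = 0.078 × 2.9 × 10^7 × 6.5 = 1.47 × 10^7 m³
Confined: ΔV_c = S × A × Δh_c = 1.2 × 10^-5 × 2.9 × 10^7 × 34 = 11830 m³
Total ΔV = 1.47 × 10^7 + 11830 = 1.471 × 10^7 m³

ΔV ≈ 1.47 × 10^7 m³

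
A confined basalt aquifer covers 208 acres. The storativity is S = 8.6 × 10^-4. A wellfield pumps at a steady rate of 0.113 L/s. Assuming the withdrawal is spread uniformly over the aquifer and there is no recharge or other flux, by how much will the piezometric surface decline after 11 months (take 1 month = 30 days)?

Δh ≈ 4.45 m

A = 208 acres = 8.417 × 10^5 m²
Q = 0.113 L/s = 9.763 m³/d
t = 11 months = 330 d
ΔV = Q × t = 9.763 m³/d × 330 d = 3222 m³
Δh = ΔV / (S × A) = 3222 / (8.6 × 10^-4 × 8.417 × 10^5) = 4.451 m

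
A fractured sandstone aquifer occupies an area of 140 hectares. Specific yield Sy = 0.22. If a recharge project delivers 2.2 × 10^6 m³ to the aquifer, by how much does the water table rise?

Δh ≈ 7.14 m

A = 140 hectares = 1.4 × 10^6 m²
Δh = ΔV / (Sy × A) = 2.2 × 10^6 m³ / (0.22 × 1.4 × 10^6 m²) = 7.143 m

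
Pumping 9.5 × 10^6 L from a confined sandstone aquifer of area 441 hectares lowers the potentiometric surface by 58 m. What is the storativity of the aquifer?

A = 441 hectares = 4.41 × 10^6 m²
ΔV = 9.5 × 10^6 L = 9500 m³
S = ΔV / (A × Δh) = 9500 m³ / (4.41 × 10^6 m² × 58 m) = 3.714 × 10^-5

S ≈ 3.7 × 10^-5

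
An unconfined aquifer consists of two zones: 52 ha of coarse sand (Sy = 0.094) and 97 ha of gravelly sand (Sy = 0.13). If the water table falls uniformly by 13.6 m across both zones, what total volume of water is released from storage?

ΔV ≈ 2.38 × 10^6 m³

A₁ = 52 ha = 5.2 × 10^5 m²; A₂ = 97 ha = 9.7 × 10^5 m²
ΔV₁ = 0.094 × 5.2 × 10^5 × 13.6 = 6.648 × 10^5 m³
ΔV₂ = 0.13 × 9.7 × 10^5 × 13.6 = 1.715 × 10^6 m³
ΔV = ΔV₁ + ΔV₂ = 2.38 × 10^6 m³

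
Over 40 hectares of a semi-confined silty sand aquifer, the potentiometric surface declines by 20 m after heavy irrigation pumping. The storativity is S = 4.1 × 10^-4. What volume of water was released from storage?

ΔV ≈ 3280 m³

A = 40 hectares = 4 × 10^5 m²
ΔV = S × A × Δh = 4.1 × 10^-4 × 4 × 10^5 m² × 20 m = 3280 m³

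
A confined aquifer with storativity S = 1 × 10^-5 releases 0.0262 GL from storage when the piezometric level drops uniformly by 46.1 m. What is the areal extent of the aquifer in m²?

ΔV = 0.0262 GL = 26200 m³
A = ΔV / (S × Δh) = 26200 / (1 × 10^-5 × 46.1) = 5.683 × 10^7 m²

A ≈ 5.68 × 10^7 m²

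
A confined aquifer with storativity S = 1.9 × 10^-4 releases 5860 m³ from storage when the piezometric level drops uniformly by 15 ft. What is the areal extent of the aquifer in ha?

Δh = 15 ft = 4.572 m
A = ΔV / (S × Δh) = 5860 / (1.9 × 10^-4 × 4.572) = 6.746 × 10^6 m²
A = 6.746 × 10^6 m² = 674.6 ha

A ≈ 675 ha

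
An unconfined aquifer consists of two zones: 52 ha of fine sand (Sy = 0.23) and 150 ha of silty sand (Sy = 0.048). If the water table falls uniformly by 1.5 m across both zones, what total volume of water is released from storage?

ΔV ≈ 2.87 × 10^5 m³

A₁ = 52 ha = 5.2 × 10^5 m²; A₂ = 150 ha = 1.5 × 10^6 m²
ΔV₁ = 0.23 × 5.2 × 10^5 × 1.5 = 1.794 × 10^5 m³
ΔV₂ = 0.048 × 1.5 × 10^6 × 1.5 = 1.08 × 10^5 m³
ΔV = ΔV₁ + ΔV₂ = 2.874 × 10^5 m³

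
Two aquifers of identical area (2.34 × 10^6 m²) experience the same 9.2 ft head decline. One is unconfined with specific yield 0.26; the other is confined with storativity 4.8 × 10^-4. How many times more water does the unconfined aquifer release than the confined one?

ΔV_u / ΔV_c ≈ 542

Δh = 9.2 ft = 2.804 m
Unconfined: ΔV_u = Sy × A × Δh = 0.26 × 2.34 × 10^6 × 2.804 = 1.706 × 10^6 m³
Confined: ΔV_c = S × A × Δh = 4.8 × 10^-4 × 2.34 × 10^6 × 2.804 = 3150 m³
Ratio = ΔV_u / ΔV_c = Sy / S = 0.26 / 4.8 × 10^-4 = 541.7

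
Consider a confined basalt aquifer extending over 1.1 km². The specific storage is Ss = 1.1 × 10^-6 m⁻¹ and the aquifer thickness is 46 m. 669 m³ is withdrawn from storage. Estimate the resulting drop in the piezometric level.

Δh ≈ 12 m

S = Ss × b = 1.1 × 10^-6 m⁻¹ × 46 m = 5.06 × 10^-5
A = 1.1 km² = 1.1 × 10^6 m²
Δh = ΔV / (S × A) = 669 m³ / (5.06 × 10^-5 × 1.1 × 10^6 m²) = 12.02 m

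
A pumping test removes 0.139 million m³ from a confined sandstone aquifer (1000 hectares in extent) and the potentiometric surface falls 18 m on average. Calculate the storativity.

A = 1000 hectares = 1 × 10^7 m²
ΔV = 0.139 million m³ = 1.39 × 10^5 m³
S = ΔV / (A × Δh) = 1.39 × 10^5 m³ / (1 × 10^7 m² × 18 m) = 7.722 × 10^-4

S ≈ 7.7 × 10^-4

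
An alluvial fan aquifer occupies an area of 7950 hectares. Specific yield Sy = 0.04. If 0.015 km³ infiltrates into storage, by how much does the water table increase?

A = 7950 hectares = 7.95 × 10^7 m²
ΔV = 0.015 km³ = 1.5 × 10^7 m³
Δh = ΔV / (Sy × A) = 1.5 × 10^7 m³ / (0.04 × 7.95 × 10^7 m²) = 4.717 m

Δh ≈ 4.72 m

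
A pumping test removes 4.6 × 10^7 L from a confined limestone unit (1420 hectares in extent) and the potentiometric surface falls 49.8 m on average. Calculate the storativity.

A = 1420 hectares = 1.42 × 10^7 m²
ΔV = 4.6 × 10^7 L = 46000 m³
S = ΔV / (A × Δh) = 46000 m³ / (1.42 × 10^7 m² × 49.8 m) = 6.505 × 10^-5

S ≈ 6.5 × 10^-5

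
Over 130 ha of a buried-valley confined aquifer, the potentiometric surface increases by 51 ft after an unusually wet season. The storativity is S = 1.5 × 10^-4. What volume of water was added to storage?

ΔV ≈ 3030 m³

A = 130 ha = 1.3 × 10^6 m²
Δh = 51 ft = 15.54 m
ΔV = S × A × Δh = 1.5 × 10^-4 × 1.3 × 10^6 m² × 15.54 m = 3031 m³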